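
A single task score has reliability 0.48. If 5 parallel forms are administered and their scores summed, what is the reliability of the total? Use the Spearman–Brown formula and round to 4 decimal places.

0.8219

ρ_k = kρ / (1 + (k−1)ρ) = 5·0.48 / (1 + 4·0.48) = 2.400 / 2.920 = 0.8219.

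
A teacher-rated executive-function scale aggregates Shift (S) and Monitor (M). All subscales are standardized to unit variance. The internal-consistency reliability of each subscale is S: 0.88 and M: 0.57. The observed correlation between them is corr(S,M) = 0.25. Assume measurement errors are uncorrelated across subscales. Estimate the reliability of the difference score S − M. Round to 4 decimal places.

0.6333

Var(S−M) = 1 + 1 − 2·0.25 = 2 − 0.5 = 1.5.
With uncorrelated errors the cross-covariances are all true-score covariance, so they carry over unchanged; only the diagonal terms shrink to ρᵢσᵢ².
True-score variance = [0.88 + 0.57] − 0.5 = 1.45 − 0.5 = 0.95.
Reliability = 0.95 / 1.5 = 0.6333.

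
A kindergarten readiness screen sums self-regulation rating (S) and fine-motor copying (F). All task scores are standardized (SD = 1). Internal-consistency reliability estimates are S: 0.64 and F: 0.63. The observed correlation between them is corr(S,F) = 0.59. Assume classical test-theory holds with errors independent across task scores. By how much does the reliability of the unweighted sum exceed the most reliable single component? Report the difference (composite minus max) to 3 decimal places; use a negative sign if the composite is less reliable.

0.130

Var(sum) = 2 + 1.18 = 3.18; true-score variance = 1.27 + 1.18 = 2.45; composite reliability = 0.7704.
Max component reliability = 0.6400.
Difference = 0.7704 − 0.6400 = 0.130.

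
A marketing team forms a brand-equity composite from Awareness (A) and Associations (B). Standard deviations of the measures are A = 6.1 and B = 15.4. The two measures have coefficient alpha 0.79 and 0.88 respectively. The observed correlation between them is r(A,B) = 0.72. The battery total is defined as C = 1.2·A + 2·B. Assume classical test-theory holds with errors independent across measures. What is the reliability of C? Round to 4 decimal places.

Var(C) = 1.2²·6.1² + 2²·15.4² + 2·[2.4·6.1·15.4·0.72] = 1002.22 + 324.657 = 1326.88.
With uncorrelated errors the cross-covariances are all true-score covariance, so they carry over unchanged; only the diagonal terms shrink to ρᵢσᵢ².
True-score variance = [1.2²·6.1²·0.79 + 2²·15.4²·0.88] + 324.657 = 877.133 + 324.657 = 1201.79.
Reliability = 1201.79 / 1326.88 = 0.9057.

0.9057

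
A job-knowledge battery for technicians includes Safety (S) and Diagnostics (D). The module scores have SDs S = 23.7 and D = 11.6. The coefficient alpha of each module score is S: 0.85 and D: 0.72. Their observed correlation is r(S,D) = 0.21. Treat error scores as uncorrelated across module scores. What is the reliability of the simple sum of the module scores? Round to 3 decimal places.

0.850

Var(S+D) = 23.7² + 11.6² + 2·[23.7·11.6·0.21] = 696.25 + 115.466 = 811.716.
Under uncorrelated errors the observed covariances equal the true-score covariances, so only the own-variance terms attenuate.
True-score variance = [23.7²·0.85 + 11.6²·0.72] + 115.466 = 574.32 + 115.466 = 689.786.
Reliability = 689.786 / 811.716 = 0.850.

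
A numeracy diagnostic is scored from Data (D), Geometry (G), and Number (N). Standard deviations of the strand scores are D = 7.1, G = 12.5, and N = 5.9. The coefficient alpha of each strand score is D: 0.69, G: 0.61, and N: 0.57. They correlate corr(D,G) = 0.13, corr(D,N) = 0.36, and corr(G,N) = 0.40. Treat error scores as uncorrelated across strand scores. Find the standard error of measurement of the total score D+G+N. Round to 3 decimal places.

Var(total) = 241.47 + 112.236 = 353.706.
True-score variance = 149.937 + 112.236 = 262.173, so reliability = 0.7412.
Error variance = 353.706 − 262.173 = 91.5329; SEM = √91.5329 = 9.567.

9.567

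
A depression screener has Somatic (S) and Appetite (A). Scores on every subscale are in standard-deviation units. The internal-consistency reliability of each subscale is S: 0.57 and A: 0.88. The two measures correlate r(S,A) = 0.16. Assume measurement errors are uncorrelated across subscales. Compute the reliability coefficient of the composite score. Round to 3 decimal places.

0.763

Var(S+A) = 2 + 2·[0.16] = 2 + 0.32 = 2.32.
With uncorrelated errors the cross-covariances are all true-score covariance, so they carry over unchanged; only the diagonal terms shrink to ρᵢσᵢ².
True-score variance = [0.57 + 0.88] + 0.32 = 1.45 + 0.32 = 1.77.
Reliability = 1.77 / 2.32 = 0.763.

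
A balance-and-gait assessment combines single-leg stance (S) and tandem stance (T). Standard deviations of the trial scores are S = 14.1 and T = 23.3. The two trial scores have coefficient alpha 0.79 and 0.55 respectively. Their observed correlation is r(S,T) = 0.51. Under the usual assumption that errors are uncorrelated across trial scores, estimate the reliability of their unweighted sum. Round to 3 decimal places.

0.734

Var(S+T) = 14.1² + 23.3² + 2·[14.1·23.3·0.51] = 741.7 + 335.101 = 1076.8.
With uncorrelated errors the cross-covariances are all true-score covariance, so they carry over unchanged; only the diagonal terms shrink to ρᵢσᵢ².
True-score variance = [14.1²·0.79 + 23.3²·0.55] + 335.101 = 455.649 + 335.101 = 790.75.
Reliability = 790.75 / 1076.8 = 0.734.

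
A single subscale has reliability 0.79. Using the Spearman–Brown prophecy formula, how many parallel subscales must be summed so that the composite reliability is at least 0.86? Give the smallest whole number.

k ≥ ρ*(1−ρ₁)/(ρ₁(1−ρ*)) = 0.86·0.21 / (0.79·0.14) = 1.633.
Smallest integer k = 2.

2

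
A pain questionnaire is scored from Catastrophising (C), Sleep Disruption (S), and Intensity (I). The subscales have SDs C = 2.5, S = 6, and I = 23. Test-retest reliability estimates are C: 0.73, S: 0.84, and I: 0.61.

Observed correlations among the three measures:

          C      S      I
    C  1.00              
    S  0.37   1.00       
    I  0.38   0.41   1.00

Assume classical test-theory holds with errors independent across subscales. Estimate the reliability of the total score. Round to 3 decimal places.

Var(C+S+I) = 2.5² + 6² + 23² + 2·[2.5·6·0.37 + 2.5·23·0.38 + 6·23·0.41] = 571.25 + 167.96 = 739.21.
Because errors are independent across components, Cov(Tᵢ,Tⱼ) = Cov(Xᵢ,Xⱼ); the off-diagonal part of the true-score variance is the same as above.
True-score variance = [2.5²·0.73 + 6²·0.84 + 23²·0.61] + 167.96 = 357.493 + 167.96 = 525.452.
Reliability = 525.452 / 739.21 = 0.711.

0.711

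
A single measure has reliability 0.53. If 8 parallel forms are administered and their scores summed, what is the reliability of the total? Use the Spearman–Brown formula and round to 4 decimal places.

0.9002

ρ_k = kρ / (1 + (k−1)ρ) = 8·0.53 / (1 + 7·0.53) = 4.240 / 4.710 = 0.9002.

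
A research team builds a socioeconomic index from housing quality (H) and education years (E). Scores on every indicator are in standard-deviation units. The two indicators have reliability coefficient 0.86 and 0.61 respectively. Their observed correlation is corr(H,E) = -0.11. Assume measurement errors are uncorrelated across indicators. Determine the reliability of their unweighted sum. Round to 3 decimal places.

Var(H+E) = 2 + 2·[(-0.11)] = 2 − 0.22 = 1.78.
Because errors are independent across components, Cov(Tᵢ,Tⱼ) = Cov(Xᵢ,Xⱼ); the off-diagonal part of the true-score variance is the same as above.
True-score variance = [0.86 + 0.61] − 0.22 = 1.47 − 0.22 = 1.25.
Reliability = 1.25 / 1.78 = 0.702.

0.702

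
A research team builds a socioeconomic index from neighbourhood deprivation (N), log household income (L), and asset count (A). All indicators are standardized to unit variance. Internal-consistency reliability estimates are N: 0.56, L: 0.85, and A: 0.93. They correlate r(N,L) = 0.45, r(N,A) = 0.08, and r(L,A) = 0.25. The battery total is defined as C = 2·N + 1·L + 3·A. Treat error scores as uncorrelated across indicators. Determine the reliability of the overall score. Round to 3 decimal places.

Var(C) = 2² + 1 + 3² + 2·[2·0.45 + 6·0.08 + 3·0.25] = 14 + 4.26 = 18.26.
With uncorrelated errors the cross-covariances are all true-score covariance, so they carry over unchanged; only the diagonal terms shrink to ρᵢσᵢ².
True-score variance = [2²·0.56 + 0.85 + 3²·0.93] + 4.26 = 11.46 + 4.26 = 15.72.
Reliability = 15.72 / 18.26 = 0.861.

0.861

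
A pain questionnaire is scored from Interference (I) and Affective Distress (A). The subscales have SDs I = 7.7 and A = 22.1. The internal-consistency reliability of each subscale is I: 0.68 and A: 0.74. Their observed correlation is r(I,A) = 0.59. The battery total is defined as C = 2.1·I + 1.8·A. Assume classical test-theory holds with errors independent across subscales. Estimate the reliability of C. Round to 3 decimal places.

Var(C) = 2.1²·7.7² + 1.8²·22.1² + 2·[3.78·7.7·22.1·0.59] = 1843.92 + 759.026 = 2602.94.
With uncorrelated errors the cross-covariances are all true-score covariance, so they carry over unchanged; only the diagonal terms shrink to ρᵢσᵢ².
True-score variance = [2.1²·7.7²·0.68 + 1.8²·22.1²·0.74] + 759.026 = 1348.81 + 759.026 = 2107.84.
Reliability = 2107.84 / 2602.94 = 0.810.

0.810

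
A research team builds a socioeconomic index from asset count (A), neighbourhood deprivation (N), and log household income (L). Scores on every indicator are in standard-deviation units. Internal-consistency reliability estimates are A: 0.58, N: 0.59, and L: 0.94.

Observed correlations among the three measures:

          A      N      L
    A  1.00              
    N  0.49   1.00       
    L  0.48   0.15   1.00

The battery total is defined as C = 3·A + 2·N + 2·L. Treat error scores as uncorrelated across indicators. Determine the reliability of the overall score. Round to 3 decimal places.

0.810

Var(C) = 3² + 2² + 2² + 2·[6·0.49 + 6·0.48 + 4·0.15] = 17 + 12.84 = 29.84.
Because errors are independent across components, Cov(Tᵢ,Tⱼ) = Cov(Xᵢ,Xⱼ); the off-diagonal part of the true-score variance is the same as above.
True-score variance = [3²·0.58 + 2²·0.59 + 2²·0.94] + 12.84 = 11.34 + 12.84 = 24.18.
Reliability = 24.18 / 29.84 = 0.810.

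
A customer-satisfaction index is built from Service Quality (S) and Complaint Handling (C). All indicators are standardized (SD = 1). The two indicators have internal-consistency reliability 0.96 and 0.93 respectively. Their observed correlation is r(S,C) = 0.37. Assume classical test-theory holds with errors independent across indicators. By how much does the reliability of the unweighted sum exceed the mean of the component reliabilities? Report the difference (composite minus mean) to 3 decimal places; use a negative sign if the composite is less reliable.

0.015

Var(sum) = 2 + 0.74 = 2.74; true-score variance = 1.89 + 0.74 = 2.63; composite reliability = 0.9599.
Mean component reliability = 0.9450.
Difference = 0.9599 − 0.9450 = 0.015.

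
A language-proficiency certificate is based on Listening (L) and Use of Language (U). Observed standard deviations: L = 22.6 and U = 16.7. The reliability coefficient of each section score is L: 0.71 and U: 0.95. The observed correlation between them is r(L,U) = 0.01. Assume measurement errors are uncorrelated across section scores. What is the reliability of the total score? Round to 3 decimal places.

0.797

Var(L+U) = 22.6² + 16.7² + 2·[22.6·16.7·0.01] = 789.65 + 7.5484 = 797.198.
With uncorrelated errors the cross-covariances are all true-score covariance, so they carry over unchanged; only the diagonal terms shrink to ρᵢσᵢ².
True-score variance = [22.6²·0.71 + 16.7²·0.95] + 7.5484 = 627.585 + 7.5484 = 635.134.
Reliability = 635.134 / 797.198 = 0.797.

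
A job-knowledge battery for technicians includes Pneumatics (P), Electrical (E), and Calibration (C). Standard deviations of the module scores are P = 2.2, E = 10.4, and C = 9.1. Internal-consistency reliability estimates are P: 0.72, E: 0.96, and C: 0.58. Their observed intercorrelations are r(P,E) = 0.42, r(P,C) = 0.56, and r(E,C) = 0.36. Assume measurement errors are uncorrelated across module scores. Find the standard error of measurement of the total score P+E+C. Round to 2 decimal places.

6.36

Var(total) = 195.81 + 109.782 = 305.592.
True-score variance = 155.348 + 109.782 = 265.131, so reliability = 0.8676.
Error variance = 305.592 − 265.131 = 40.4618; SEM = √40.4618 = 6.36.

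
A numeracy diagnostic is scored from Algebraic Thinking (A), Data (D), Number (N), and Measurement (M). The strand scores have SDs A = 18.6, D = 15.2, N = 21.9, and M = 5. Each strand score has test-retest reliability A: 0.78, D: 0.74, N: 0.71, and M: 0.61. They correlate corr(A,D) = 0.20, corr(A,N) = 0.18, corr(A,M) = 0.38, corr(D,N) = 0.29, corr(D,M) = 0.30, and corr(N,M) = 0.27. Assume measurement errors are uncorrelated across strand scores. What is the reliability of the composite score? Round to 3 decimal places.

Var(A+D+N+M) = 18.6² + 15.2² + 21.9² + 5² + 2·[18.6·15.2·0.20 + 18.6·21.9·0.18 + 18.6·5·0.38 + 15.2·21.9·0.29 + 15.2·5·0.30 + 21.9·5·0.27] = 1081.61 + 628.211 = 1709.82.
With uncorrelated errors the cross-covariances are all true-score covariance, so they carry over unchanged; only the diagonal terms shrink to ρᵢσᵢ².
True-score variance = [18.6²·0.78 + 15.2²·0.74 + 21.9²·0.71 + 5²·0.61] + 628.211 = 796.591 + 628.211 = 1424.8.
Reliability = 1424.8 / 1709.82 = 0.833.

0.833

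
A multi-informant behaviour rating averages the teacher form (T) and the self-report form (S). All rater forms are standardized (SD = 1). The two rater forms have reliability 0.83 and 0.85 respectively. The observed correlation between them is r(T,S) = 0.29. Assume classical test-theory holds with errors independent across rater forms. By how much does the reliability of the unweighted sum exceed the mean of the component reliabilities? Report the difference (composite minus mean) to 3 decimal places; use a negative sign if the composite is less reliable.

Var(sum) = 2 + 0.58 = 2.58; true-score variance = 1.68 + 0.58 = 2.26; composite reliability = 0.8760.
Mean component reliability = 0.8400.
Difference = 0.8760 − 0.8400 = 0.036.

0.036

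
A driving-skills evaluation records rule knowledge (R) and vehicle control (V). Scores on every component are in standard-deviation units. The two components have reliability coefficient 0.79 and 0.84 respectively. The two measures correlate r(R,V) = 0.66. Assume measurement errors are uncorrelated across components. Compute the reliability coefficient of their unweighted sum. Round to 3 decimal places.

0.889

Var(R+V) = 2 + 2·[0.66] = 2 + 1.32 = 3.32.
Because errors are independent across components, Cov(Tᵢ,Tⱼ) = Cov(Xᵢ,Xⱼ); the off-diagonal part of the true-score variance is the same as above.
True-score variance = [0.79 + 0.84] + 1.32 = 1.63 + 1.32 = 2.95.
Reliability = 2.95 / 3.32 = 0.889.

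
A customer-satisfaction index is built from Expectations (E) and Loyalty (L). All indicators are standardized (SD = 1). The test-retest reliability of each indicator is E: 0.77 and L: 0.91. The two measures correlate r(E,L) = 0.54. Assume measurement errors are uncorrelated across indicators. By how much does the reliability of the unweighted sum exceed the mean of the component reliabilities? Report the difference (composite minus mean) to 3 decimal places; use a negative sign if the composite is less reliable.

Var(sum) = 2 + 1.08 = 3.08; true-score variance = 1.68 + 1.08 = 2.76; composite reliability = 0.8961.
Mean component reliability = 0.8400.
Difference = 0.8961 − 0.8400 = 0.056.

0.056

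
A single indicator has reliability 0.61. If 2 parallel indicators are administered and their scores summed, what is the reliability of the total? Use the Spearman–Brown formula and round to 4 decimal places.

0.7578

ρ_k = kρ / (1 + (k−1)ρ) = 2·0.61 / (1 + 1·0.61) = 1.220 / 1.610 = 0.7578.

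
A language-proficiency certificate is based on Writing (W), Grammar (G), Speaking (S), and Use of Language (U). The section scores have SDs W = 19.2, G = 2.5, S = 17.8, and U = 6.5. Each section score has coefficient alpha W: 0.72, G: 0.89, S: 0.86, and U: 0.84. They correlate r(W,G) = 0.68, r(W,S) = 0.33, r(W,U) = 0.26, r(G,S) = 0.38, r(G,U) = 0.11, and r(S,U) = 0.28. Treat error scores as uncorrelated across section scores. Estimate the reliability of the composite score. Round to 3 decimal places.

0.870

Var(W+G+S+U) = 19.2² + 2.5² + 17.8² + 6.5² + 2·[19.2·2.5·0.68 + 19.2·17.8·0.33 + 19.2·6.5·0.26 + 2.5·17.8·0.38 + 2.5·6.5·0.11 + 17.8·6.5·0.28] = 733.98 + 457.925 = 1191.9.
Under uncorrelated errors the observed covariances equal the true-score covariances, so only the own-variance terms attenuate.
True-score variance = [19.2²·0.72 + 2.5²·0.89 + 17.8²·0.86 + 6.5²·0.84] + 457.925 = 578.956 + 457.925 = 1036.88.
Reliability = 1036.88 / 1191.9 = 0.870.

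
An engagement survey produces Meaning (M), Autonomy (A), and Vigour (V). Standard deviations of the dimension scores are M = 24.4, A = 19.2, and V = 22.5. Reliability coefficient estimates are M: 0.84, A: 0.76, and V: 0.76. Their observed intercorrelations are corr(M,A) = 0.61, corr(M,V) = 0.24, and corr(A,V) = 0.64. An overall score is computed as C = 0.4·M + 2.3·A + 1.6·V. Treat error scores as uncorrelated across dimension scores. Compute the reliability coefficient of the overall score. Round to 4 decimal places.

0.8692

Var(C) = 0.4²·24.4² + 2.3²·19.2² + 1.6²·22.5² + 2·[0.92·24.4·19.2·0.61 + 0.64·24.4·22.5·0.24 + 3.68·19.2·22.5·0.64] = 3341.36 + 2729.37 = 6070.73.
With uncorrelated errors the cross-covariances are all true-score covariance, so they carry over unchanged; only the diagonal terms shrink to ρᵢσᵢ².
True-score variance = [0.4²·24.4²·0.84 + 2.3²·19.2²·0.76 + 1.6²·22.5²·0.76] + 2729.37 = 2547.06 + 2729.37 = 5276.42.
Reliability = 5276.42 / 6070.73 = 0.8692.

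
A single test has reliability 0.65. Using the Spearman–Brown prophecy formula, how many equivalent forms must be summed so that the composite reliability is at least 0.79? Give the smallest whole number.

k ≥ ρ*(1−ρ₁)/(ρ₁(1−ρ*)) = 0.79·0.35 / (0.65·0.21) = 2.026.
Smallest integer k = 3.

3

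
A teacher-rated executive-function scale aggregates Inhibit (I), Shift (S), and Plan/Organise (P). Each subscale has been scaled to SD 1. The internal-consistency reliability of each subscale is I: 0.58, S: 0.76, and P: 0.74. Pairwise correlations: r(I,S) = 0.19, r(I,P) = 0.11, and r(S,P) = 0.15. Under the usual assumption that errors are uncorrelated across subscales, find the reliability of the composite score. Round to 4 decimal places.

0.7641

Var(I+S+P) = 3 + 2·[0.19 + 0.11 + 0.15] = 3 + 0.9 = 3.9.
With uncorrelated errors the cross-covariances are all true-score covariance, so they carry over unchanged; only the diagonal terms shrink to ρᵢσᵢ².
True-score variance = [0.58 + 0.76 + 0.74] + 0.9 = 2.08 + 0.9 = 2.98.
Reliability = 2.98 / 3.9 = 0.7641.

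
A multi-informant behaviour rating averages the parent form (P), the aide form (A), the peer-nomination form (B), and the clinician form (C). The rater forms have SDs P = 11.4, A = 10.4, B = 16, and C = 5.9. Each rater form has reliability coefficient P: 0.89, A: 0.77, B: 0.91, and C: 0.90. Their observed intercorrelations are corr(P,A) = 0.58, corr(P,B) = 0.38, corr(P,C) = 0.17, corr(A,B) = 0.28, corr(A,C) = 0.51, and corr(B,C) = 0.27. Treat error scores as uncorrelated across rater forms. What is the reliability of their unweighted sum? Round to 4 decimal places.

0.9365

Var(P+A+B+C) = 11.4² + 10.4² + 16² + 5.9² + 2·[11.4·10.4·0.58 + 11.4·16·0.38 + 11.4·5.9·0.17 + 10.4·16·0.28 + 10.4·5.9·0.51 + 16·5.9·0.27] = 528.93 + 505.769 = 1034.7.
Under uncorrelated errors the observed covariances equal the true-score covariances, so only the own-variance terms attenuate.
True-score variance = [11.4²·0.89 + 10.4²·0.77 + 16²·0.91 + 5.9²·0.90] + 505.769 = 463.237 + 505.769 = 969.006.
Reliability = 969.006 / 1034.7 = 0.9365.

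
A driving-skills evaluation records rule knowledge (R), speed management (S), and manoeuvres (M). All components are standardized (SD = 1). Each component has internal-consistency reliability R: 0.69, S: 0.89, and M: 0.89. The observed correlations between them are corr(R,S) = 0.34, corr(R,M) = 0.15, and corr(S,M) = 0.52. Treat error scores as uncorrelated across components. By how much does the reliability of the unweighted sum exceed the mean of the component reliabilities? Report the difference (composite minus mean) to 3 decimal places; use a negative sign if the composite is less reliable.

Var(sum) = 3 + 2.02 = 5.02; true-score variance = 2.47 + 2.02 = 4.49; composite reliability = 0.8944.
Mean component reliability = 0.8233.
Difference = 0.8944 − 0.8233 = 0.071.

0.071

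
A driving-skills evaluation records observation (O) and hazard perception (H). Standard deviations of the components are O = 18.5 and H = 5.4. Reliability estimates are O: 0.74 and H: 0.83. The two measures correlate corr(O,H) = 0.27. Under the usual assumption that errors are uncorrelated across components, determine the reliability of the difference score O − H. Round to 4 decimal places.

Var(O−H) = 18.5² + 5.4² − 2·18.5·5.4·0.27 = 371.41 − 53.946 = 317.464.
With uncorrelated errors the cross-covariances are all true-score covariance, so they carry over unchanged; only the diagonal terms shrink to ρᵢσᵢ².
True-score variance = [18.5²·0.74 + 5.4²·0.83] − 53.946 = 277.468 − 53.946 = 223.522.
Reliability = 223.522 / 317.464 = 0.7041.

0.7041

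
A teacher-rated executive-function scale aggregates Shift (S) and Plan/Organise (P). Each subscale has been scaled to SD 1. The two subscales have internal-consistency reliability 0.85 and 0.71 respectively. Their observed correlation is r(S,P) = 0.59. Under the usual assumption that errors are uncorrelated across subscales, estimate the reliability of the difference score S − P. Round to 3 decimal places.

0.463

Var(S−P) = 1 + 1 − 2·0.59 = 2 − 1.18 = 0.82.
With uncorrelated errors the cross-covariances are all true-score covariance, so they carry over unchanged; only the diagonal terms shrink to ρᵢσᵢ².
True-score variance = [0.85 + 0.71] − 1.18 = 1.56 − 1.18 = 0.38.
Reliability = 0.38 / 0.82 = 0.463.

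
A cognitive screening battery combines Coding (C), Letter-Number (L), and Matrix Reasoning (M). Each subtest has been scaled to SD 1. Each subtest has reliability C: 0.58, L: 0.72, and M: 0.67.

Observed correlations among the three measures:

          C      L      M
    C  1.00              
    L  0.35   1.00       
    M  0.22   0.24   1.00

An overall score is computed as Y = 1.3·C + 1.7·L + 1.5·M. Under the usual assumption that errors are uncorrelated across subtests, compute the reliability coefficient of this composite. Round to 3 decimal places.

0.784

Var(Y) = 1.3² + 1.7² + 1.5² + 2·[2.21·0.35 + 1.95·0.22 + 2.55·0.24] = 6.83 + 3.629 = 10.459.
With uncorrelated errors the cross-covariances are all true-score covariance, so they carry over unchanged; only the diagonal terms shrink to ρᵢσᵢ².
True-score variance = [1.3²·0.58 + 1.7²·0.72 + 1.5²·0.67] + 3.629 = 4.5685 + 3.629 = 8.1975.
Reliability = 8.1975 / 10.459 = 0.784.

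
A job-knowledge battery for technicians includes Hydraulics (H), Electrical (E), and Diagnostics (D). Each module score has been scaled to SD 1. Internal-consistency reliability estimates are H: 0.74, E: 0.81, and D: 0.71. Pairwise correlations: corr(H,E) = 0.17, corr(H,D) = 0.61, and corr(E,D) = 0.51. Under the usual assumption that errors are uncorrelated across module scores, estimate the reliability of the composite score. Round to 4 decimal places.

0.8674

Var(H+E+D) = 3 + 2·[0.17 + 0.61 + 0.51] = 3 + 2.58 = 5.58.
Because errors are independent across components, Cov(Tᵢ,Tⱼ) = Cov(Xᵢ,Xⱼ); the off-diagonal part of the true-score variance is the same as above.
True-score variance = [0.74 + 0.81 + 0.71] + 2.58 = 2.26 + 2.58 = 4.84.
Reliability = 4.84 / 5.58 = 0.8674.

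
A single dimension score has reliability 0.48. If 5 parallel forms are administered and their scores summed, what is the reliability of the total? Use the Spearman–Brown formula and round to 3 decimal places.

0.822

ρ_k = kρ / (1 + (k−1)ρ) = 5·0.48 / (1 + 4·0.48) = 2.400 / 2.920 = 0.822.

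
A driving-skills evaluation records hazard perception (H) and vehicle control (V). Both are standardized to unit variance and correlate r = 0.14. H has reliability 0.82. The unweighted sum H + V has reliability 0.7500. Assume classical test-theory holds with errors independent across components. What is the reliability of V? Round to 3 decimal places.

Var(H+V) = 2 + 2·0.14 = 2.280.
True-score variance = ρ_H + ρ_V + 2·0.14, so 0.7500 = (0.82 + ρ_V + 0.28) / 2.280.
ρ_V = 0.7500·2.280 − 0.82 − 0.28 = 0.610.

0.610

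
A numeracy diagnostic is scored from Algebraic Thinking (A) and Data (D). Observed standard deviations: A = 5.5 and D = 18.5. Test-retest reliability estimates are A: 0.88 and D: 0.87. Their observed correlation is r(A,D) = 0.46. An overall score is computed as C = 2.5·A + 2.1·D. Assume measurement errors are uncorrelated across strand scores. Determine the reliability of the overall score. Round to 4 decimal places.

0.9000

Var(C) = 2.5²·5.5² + 2.1²·18.5² + 2·[5.25·5.5·18.5·0.46] = 1698.38 + 491.453 = 2189.84.
Under uncorrelated errors the observed covariances equal the true-score covariances, so only the own-variance terms attenuate.
True-score variance = [2.5²·5.5²·0.88 + 2.1²·18.5²·0.87] + 491.453 = 1479.49 + 491.453 = 1970.94.
Reliability = 1970.94 / 2189.84 = 0.9000.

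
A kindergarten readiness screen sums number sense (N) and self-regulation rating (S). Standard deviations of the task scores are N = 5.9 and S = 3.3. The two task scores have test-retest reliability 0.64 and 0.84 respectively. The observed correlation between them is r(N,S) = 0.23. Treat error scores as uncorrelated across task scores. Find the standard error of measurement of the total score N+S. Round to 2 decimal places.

3.78

Var(total) = 45.7 + 8.9562 = 54.6562.
True-score variance = 31.426 + 8.9562 = 40.3822, so reliability = 0.7388.
Error variance = 54.6562 − 40.3822 = 14.274; SEM = √14.274 = 3.78.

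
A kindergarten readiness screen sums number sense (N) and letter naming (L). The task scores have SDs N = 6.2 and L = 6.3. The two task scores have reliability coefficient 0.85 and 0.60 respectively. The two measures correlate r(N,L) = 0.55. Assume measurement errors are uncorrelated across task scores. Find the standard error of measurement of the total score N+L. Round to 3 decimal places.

4.652

Var(total) = 78.13 + 42.966 = 121.096.
True-score variance = 56.488 + 42.966 = 99.454, so reliability = 0.8213.
Error variance = 121.096 − 99.454 = 21.642; SEM = √21.642 = 4.652.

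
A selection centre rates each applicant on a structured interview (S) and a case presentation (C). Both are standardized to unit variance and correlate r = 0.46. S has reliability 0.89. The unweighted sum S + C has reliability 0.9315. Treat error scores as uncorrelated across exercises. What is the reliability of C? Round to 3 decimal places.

0.910

Var(S+C) = 2 + 2·0.46 = 2.920.
True-score variance = ρ_S + ρ_C + 2·0.46, so 0.9315 = (0.89 + ρ_C + 0.92) / 2.920.
ρ_C = 0.9315·2.920 − 0.89 − 0.92 = 0.910.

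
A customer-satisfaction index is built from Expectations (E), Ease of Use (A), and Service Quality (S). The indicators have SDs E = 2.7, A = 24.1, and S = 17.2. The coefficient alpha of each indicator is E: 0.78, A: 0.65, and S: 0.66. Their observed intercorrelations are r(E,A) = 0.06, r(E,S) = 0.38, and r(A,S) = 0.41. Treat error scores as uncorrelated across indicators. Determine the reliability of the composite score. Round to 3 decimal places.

Var(E+A+S) = 2.7² + 24.1² + 17.2² + 2·[2.7·24.1·0.06 + 2.7·17.2·0.38 + 24.1·17.2·0.41] = 883.94 + 383.009 = 1266.95.
Because errors are independent across components, Cov(Tᵢ,Tⱼ) = Cov(Xᵢ,Xⱼ); the off-diagonal part of the true-score variance is the same as above.
True-score variance = [2.7²·0.78 + 24.1²·0.65 + 17.2²·0.66] + 383.009 = 578.467 + 383.009 = 961.476.
Reliability = 961.476 / 1266.95 = 0.759.

0.759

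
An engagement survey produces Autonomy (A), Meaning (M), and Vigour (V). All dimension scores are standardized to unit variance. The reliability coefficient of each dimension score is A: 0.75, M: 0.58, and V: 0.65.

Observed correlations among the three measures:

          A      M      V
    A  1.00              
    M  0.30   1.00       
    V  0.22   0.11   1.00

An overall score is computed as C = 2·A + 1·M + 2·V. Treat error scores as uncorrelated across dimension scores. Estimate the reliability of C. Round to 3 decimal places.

Var(C) = 2² + 1 + 2² + 2·[2·0.30 + 4·0.22 + 2·0.11] = 9 + 3.4 = 12.4.
With uncorrelated errors the cross-covariances are all true-score covariance, so they carry over unchanged; only the diagonal terms shrink to ρᵢσᵢ².
True-score variance = [2²·0.75 + 0.58 + 2²·0.65] + 3.4 = 6.18 + 3.4 = 9.58.
Reliability = 9.58 / 12.4 = 0.773.

0.773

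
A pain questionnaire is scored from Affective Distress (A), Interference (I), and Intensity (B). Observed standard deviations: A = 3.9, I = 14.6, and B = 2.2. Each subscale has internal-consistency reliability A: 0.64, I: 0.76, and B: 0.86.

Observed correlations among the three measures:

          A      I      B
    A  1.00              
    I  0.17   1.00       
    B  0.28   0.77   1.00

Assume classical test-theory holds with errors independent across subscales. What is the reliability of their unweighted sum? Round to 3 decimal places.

0.813

Var(A+I+B) = 3.9² + 14.6² + 2.2² + 2·[3.9·14.6·0.17 + 3.9·2.2·0.28 + 14.6·2.2·0.77] = 233.21 + 73.6292 = 306.839.
With uncorrelated errors the cross-covariances are all true-score covariance, so they carry over unchanged; only the diagonal terms shrink to ρᵢσᵢ².
True-score variance = [3.9²·0.64 + 14.6²·0.76 + 2.2²·0.86] + 73.6292 = 175.898 + 73.6292 = 249.528.
Reliability = 249.528 / 306.839 = 0.813.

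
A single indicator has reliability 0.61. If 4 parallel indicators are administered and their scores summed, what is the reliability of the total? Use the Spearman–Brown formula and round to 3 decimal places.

ρ_k = kρ / (1 + (k−1)ρ) = 4·0.61 / (1 + 3·0.61) = 2.440 / 2.830 = 0.862.

0.862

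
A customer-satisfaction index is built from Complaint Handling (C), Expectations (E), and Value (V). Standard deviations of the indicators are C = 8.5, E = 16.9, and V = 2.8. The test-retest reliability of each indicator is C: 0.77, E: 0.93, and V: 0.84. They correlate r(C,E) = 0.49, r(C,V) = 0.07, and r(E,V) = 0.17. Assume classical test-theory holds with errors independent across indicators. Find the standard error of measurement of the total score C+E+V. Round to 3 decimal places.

Var(total) = 365.7 + 160.198 = 525.898.
True-score variance = 327.835 + 160.198 = 488.033, so reliability = 0.9280.
Error variance = 525.898 − 488.033 = 37.8646; SEM = √37.8646 = 6.153.

6.153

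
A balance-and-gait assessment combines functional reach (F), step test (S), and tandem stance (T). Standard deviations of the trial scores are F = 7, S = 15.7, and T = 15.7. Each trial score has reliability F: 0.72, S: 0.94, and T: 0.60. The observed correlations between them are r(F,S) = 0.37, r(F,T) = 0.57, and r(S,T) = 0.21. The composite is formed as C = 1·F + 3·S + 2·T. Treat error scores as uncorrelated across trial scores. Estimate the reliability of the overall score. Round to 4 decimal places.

0.8761

Var(C) = 7² + 3²·15.7² + 2²·15.7² + 2·[3·7·15.7·0.37 + 2·7·15.7·0.57 + 6·15.7·15.7·0.21] = 3253.37 + 1115.7 = 4369.07.
Under uncorrelated errors the observed covariances equal the true-score covariances, so only the own-variance terms attenuate.
True-score variance = [7²·0.72 + 3²·15.7²·0.94 + 2²·15.7²·0.60] + 1115.7 = 2712.16 + 1115.7 = 3827.87.
Reliability = 3827.87 / 4369.07 = 0.8761.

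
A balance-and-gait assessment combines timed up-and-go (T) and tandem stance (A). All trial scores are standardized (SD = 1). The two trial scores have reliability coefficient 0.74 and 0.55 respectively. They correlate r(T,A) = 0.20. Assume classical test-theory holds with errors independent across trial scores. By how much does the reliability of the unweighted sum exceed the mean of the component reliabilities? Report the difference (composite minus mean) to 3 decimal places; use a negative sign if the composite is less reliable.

0.059

Var(sum) = 2 + 0.4 = 2.4; true-score variance = 1.29 + 0.4 = 1.69; composite reliability = 0.7042.
Mean component reliability = 0.6450.
Difference = 0.7042 − 0.6450 = 0.059.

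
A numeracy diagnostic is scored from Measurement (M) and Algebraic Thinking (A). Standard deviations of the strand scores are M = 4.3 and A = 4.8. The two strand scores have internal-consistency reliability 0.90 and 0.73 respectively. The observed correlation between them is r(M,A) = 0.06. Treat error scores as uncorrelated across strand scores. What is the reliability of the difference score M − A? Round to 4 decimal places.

0.7934

Var(M−A) = 4.3² + 4.8² − 2·4.3·4.8·0.06 = 41.53 − 2.4768 = 39.0532.
Under uncorrelated errors the observed covariances equal the true-score covariances, so only the own-variance terms attenuate.
True-score variance = [4.3²·0.90 + 4.8²·0.73] − 2.4768 = 33.4602 − 2.4768 = 30.9834.
Reliability = 30.9834 / 39.0532 = 0.7934.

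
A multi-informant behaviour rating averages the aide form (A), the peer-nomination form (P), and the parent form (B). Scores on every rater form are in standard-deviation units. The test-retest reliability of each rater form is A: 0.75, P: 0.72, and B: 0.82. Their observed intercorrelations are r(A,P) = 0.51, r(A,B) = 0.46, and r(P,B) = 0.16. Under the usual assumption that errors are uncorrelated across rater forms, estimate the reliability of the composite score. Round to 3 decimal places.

Var(A+P+B) = 3 + 2·[0.51 + 0.46 + 0.16] = 3 + 2.26 = 5.26.
Because errors are independent across components, Cov(Tᵢ,Tⱼ) = Cov(Xᵢ,Xⱼ); the off-diagonal part of the true-score variance is the same as above.
True-score variance = [0.75 + 0.72 + 0.82] + 2.26 = 2.29 + 2.26 = 4.55.
Reliability = 4.55 / 5.26 = 0.865.

0.865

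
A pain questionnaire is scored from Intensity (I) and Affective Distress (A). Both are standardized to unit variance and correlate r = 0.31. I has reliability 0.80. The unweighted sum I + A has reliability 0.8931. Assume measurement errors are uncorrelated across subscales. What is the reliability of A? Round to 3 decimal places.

0.920

Var(I+A) = 2 + 2·0.31 = 2.620.
True-score variance = ρ_I + ρ_A + 2·0.31, so 0.8931 = (0.80 + ρ_A + 0.62) / 2.620.
ρ_A = 0.8931·2.620 − 0.80 − 0.62 = 0.920.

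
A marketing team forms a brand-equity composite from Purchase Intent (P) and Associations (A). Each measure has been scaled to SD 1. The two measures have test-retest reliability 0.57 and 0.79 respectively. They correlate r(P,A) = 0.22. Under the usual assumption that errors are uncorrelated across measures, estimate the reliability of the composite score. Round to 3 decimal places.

0.738

Var(P+A) = 2 + 2·[0.22] = 2 + 0.44 = 2.44.
Under uncorrelated errors the observed covariances equal the true-score covariances, so only the own-variance terms attenuate.
True-score variance = [0.57 + 0.79] + 0.44 = 1.36 + 0.44 = 1.8.
Reliability = 1.8 / 2.44 = 0.738.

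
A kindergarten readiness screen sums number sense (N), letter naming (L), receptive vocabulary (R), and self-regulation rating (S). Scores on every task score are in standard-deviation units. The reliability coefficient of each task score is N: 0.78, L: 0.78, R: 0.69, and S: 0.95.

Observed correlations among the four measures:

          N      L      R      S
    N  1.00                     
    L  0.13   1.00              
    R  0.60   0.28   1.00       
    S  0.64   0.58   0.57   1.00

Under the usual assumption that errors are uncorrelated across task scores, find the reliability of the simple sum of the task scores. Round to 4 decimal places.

Var(N+L+R+S) = 4 + 2·[0.13 + 0.60 + 0.64 + 0.28 + 0.58 + 0.57] = 4 + 5.6 = 9.6.
Because errors are independent across components, Cov(Tᵢ,Tⱼ) = Cov(Xᵢ,Xⱼ); the off-diagonal part of the true-score variance is the same as above.
True-score variance = [0.78 + 0.78 + 0.69 + 0.95] + 5.6 = 3.2 + 5.6 = 8.8.
Reliability = 8.8 / 9.6 = 0.9167.

0.9167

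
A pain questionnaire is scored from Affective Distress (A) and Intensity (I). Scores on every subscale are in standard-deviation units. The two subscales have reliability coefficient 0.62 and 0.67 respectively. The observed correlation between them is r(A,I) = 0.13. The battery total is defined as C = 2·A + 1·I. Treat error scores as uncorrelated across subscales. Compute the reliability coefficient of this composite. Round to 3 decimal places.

Var(C) = 2² + 1 + 2·[2·0.13] = 5 + 0.52 = 5.52.
Because errors are independent across components, Cov(Tᵢ,Tⱼ) = Cov(Xᵢ,Xⱼ); the off-diagonal part of the true-score variance is the same as above.
True-score variance = [2²·0.62 + 0.67] + 0.52 = 3.15 + 0.52 = 3.67.
Reliability = 3.67 / 5.52 = 0.665.

0.665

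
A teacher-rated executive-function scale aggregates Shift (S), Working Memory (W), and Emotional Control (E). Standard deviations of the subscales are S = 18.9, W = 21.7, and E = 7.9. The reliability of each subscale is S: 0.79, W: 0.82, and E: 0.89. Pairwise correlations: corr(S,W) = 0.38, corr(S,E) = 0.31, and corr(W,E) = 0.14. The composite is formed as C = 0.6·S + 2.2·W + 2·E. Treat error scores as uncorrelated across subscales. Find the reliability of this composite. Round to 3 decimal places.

0.863

Var(C) = 0.6²·18.9² + 2.2²·21.7² + 2²·7.9² + 2·[1.32·18.9·21.7·0.38 + 1.2·18.9·7.9·0.31 + 4.4·21.7·7.9·0.14] = 2657.34 + 733.731 = 3391.07.
Under uncorrelated errors the observed covariances equal the true-score covariances, so only the own-variance terms attenuate.
True-score variance = [0.6²·18.9²·0.79 + 2.2²·21.7²·0.82 + 2²·7.9²·0.89] + 733.731 = 2192.64 + 733.731 = 2926.37.
Reliability = 2926.37 / 3391.07 = 0.863.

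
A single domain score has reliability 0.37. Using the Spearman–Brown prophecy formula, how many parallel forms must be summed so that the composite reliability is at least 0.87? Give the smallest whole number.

12

k ≥ ρ*(1−ρ₁)/(ρ₁(1−ρ*)) = 0.87·0.63 / (0.37·0.13) = 11.395.
Smallest integer k = 12.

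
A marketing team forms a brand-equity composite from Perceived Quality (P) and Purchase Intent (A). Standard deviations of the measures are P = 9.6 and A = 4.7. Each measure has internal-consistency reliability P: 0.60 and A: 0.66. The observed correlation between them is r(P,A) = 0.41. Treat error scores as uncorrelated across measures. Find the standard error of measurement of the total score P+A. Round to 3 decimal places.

6.661

Var(total) = 114.25 + 36.9984 = 151.248.
True-score variance = 69.8754 + 36.9984 = 106.874, so reliability = 0.7066.
Error variance = 151.248 − 106.874 = 44.3746; SEM = √44.3746 = 6.661.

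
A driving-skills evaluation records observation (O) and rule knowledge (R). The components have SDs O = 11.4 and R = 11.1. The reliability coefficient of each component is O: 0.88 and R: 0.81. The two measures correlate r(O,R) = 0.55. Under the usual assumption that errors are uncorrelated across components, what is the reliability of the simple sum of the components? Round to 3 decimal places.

0.901

Var(O+R) = 11.4² + 11.1² + 2·[11.4·11.1·0.55] = 253.17 + 139.194 = 392.364.
Under uncorrelated errors the observed covariances equal the true-score covariances, so only the own-variance terms attenuate.
True-score variance = [11.4²·0.88 + 11.1²·0.81] + 139.194 = 214.165 + 139.194 = 353.359.
Reliability = 353.359 / 392.364 = 0.901.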